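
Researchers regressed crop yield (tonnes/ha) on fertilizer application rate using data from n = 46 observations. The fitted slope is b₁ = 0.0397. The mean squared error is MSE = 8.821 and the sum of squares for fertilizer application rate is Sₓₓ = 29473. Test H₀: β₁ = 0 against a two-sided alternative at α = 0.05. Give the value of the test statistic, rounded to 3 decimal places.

SE(b₁) = √(MSE/Sₓₓ) = √(8.821/29473) = 0.0173.
t = 0.0397 / 0.0173 = 2.295.
df = n − 2 = 44.
Two-sided p ≈ 0.0266, which is < 0.05, so reject H₀.
There is evidence that fertilizer application rate is associated with crop yield.

t = 2.295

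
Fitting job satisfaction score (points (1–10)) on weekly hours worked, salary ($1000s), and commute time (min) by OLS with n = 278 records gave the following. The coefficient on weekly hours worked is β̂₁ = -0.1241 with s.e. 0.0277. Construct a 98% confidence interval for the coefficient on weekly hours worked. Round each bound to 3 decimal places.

(-0.189, -0.059)

df = n − k − 1 = 278 − 3 − 1 = 274.
t* = t_{0.01, 274} = 2.340034.
Margin = t* × SE = 2.340034 × 0.0277 = 0.06482.
CI: -0.1241 ± 0.06482 → (-0.189, -0.059).
With 98% confidence, each one-unit increase in weekly hours worked is associated with a change of between -0.189 and -0.059 points (1–10) in job satisfaction score, holding the other predictors fixed.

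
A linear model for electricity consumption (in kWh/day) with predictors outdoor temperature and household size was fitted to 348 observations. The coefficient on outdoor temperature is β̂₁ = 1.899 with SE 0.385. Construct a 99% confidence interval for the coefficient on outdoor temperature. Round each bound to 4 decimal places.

(0.9018, 2.8962)

df = n − k − 1 = 348 − 2 − 1 = 345.
t* = t_{0.005, 345} = 2.590155.
Margin = t* × SE = 2.590155 × 0.385 = 0.997210.
CI: 1.899 ± 0.997210 → (0.9018, 2.8962).
With 99% confidence, each one-unit increase in outdoor temperature is associated with a change of between 0.9018 and 2.8962 kWh/day in electricity consumption, holding the other predictors fixed.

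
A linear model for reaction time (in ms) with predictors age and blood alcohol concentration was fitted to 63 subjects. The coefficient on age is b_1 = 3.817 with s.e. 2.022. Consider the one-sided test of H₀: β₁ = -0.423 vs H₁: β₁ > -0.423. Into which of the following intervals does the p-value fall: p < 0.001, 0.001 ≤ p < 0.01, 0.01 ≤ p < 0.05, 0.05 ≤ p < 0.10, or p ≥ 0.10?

0.01 ≤ p < 0.05

t = (3.817 − (-0.423)) / 2.022 = 2.097.
df = n − k − 1 = 63 − 2 − 1 = 60.
One-sided p = P(T_{60} > t) ≈ 0.0201.
So 0.01 ≤ p < 0.05.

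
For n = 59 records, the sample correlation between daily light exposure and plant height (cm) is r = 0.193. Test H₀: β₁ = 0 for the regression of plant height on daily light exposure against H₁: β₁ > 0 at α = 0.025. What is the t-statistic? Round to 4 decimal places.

t = r·√(n − 2)/√(1 − r²) = 0.193·√57/√0.962751 = 1.4850.
df = n − 2 = 57.
One-sided p ≈ 0.0715, which is ≥ 0.025, so fail to reject H₀.
The data do not give significant evidence of a linear association between daily light exposure and plant height.

t = 1.4850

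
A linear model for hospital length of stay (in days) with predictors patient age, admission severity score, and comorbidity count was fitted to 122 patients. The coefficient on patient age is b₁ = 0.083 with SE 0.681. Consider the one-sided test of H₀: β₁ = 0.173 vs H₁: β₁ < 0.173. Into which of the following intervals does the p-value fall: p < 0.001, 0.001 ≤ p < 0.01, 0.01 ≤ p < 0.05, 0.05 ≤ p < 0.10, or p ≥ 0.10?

t = (0.083 − 0.173) / 0.681 = -0.132.
df = n − k − 1 = 122 − 3 − 1 = 118.
One-sided p = P(T_{118} < t) ≈ 0.4475.
So p ≥ 0.10.

p ≥ 0.10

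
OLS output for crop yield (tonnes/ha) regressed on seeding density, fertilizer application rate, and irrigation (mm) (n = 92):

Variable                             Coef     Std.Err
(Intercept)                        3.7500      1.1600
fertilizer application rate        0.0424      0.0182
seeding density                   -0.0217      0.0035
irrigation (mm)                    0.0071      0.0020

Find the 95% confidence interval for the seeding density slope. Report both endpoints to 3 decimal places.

Read off: b = -0.0217, SE = 0.0035 for seeding density.
df = n − k − 1 = 92 − 3 − 1 = 88.
t* = t_{0.025, 88} = 1.98729.
Margin = t* × SE = 1.98729 × 0.0035 = 0.00696.
CI: -0.0217 ± 0.00696 → (-0.029, -0.015).

(-0.029, -0.015)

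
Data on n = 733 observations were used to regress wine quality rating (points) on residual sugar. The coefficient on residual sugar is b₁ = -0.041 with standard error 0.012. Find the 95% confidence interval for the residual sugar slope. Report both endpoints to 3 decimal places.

(-0.065, -0.017)

df = n − 2 = 733 − 2 = 731.
t* = t_{0.025, 731} = 1.963215.
Margin = t* × SE = 1.963215 × 0.012 = 0.02356.
CI: -0.041 ± 0.02356 → (-0.065, -0.017).
With 95% confidence, each one-unit increase in residual sugar is associated with a change of between -0.065 and -0.017 points in wine quality rating.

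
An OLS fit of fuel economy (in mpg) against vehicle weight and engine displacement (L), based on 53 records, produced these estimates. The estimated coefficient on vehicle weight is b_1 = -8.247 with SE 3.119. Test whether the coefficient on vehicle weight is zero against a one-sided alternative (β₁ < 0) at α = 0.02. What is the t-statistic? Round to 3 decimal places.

H₀: β₁ = 0 vs H₁: β₁ < 0.
t = (b_1 − β₁⁰)/SE = -8.247 / 3.119 = -2.644.
df = n − k − 1 = 53 − 2 − 1 = 50.
One-sided p ≈ 0.0055, which is < 0.02, so reject H₀.
There is evidence that the true slope on vehicle weight is negative, holding the other predictors fixed.

t = -2.644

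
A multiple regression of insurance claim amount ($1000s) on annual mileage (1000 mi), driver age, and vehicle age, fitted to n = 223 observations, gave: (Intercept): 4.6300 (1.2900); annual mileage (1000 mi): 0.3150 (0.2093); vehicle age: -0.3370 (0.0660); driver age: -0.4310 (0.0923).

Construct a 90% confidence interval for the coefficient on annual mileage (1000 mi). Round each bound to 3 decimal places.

Read off: b = 0.3150, SE = 0.2093 for annual mileage (1000 mi).
df = n − k − 1 = 223 − 3 − 1 = 219.
t* = t_{0.05, 219} = 1.651841.
Margin = t* × SE = 1.651841 × 0.2093 = 0.34573.
CI: 0.3150 ± 0.34573 → (-0.031, 0.661).

(-0.031, 0.661)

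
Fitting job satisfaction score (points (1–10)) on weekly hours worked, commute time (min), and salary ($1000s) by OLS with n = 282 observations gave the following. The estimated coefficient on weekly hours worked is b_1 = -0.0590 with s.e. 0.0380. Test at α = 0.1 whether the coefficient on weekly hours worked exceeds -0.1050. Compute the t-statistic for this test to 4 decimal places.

t = 1.2105

H₀: β₁ = -0.1050 vs H₁: β₁ > -0.1050.
t = (b_1 − β₁⁰)/SE = (-0.0590 − (-0.1050)) / 0.0380 = 1.2105.
df = n − k − 1 = 282 − 3 − 1 = 278.
One-sided p ≈ 0.1136, which is ≥ 0.1, so fail to reject H₀.
The data do not give significant evidence that the true slope on weekly hours worked exceeds -0.1050 points (1–10) per unit, holding the other predictors fixed.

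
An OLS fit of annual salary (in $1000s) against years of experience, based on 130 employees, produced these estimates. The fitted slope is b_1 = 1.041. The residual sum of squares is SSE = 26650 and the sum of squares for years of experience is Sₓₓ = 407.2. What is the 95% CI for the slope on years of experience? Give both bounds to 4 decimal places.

MSE = SSE/(n − 2) = 26650/128 = 208.203.
SE(b_1) = √(MSE/Sₓₓ) = √(208.203/407.2) = 0.715055.
df = n − 2 = 128.
t* = t_{0.025, 128} = 1.978671.
Margin = t* × SE = 1.978671 × 0.715055 = 1.414859.
CI: 1.041 ± 1.414859 → (-0.3739, 2.4559).
With 95% confidence, each one-unit increase in years of experience is associated with a change of between -0.3739 and 2.4559 $1000s in annual salary.

(-0.3739, 2.4559)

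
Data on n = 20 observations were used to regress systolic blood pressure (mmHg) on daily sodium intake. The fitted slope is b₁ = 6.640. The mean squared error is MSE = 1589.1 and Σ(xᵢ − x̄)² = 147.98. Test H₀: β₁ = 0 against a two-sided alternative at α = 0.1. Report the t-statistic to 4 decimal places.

t = 2.0263

SE(b₁) = √(MSE/Sₓₓ) = √(1589.1/147.98) = 3.27698.
t = 6.640 / 3.27698 = 2.0263.
df = n − 2 = 18.
Two-sided p ≈ 0.0578, which is < 0.1, so reject H₀.
There is evidence that daily sodium intake is associated with systolic blood pressure.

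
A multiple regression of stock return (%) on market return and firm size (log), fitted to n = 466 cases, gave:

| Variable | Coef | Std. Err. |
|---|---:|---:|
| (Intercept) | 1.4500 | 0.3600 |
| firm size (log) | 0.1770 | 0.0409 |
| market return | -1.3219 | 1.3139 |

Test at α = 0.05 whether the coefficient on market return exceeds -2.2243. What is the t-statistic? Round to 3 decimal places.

t = 0.687

Read off: b = -1.3219, SE = 1.3139 for market return.
H₀: β₁ = -2.2243 vs H₁: β₁ > -2.2243.
t = (-1.3219 − (-2.2243)) / 1.3139 = 0.687.
df = n − k − 1 = 466 − 2 − 1 = 463.
One-sided p ≈ 0.2463, which is ≥ 0.05, so fail to reject H₀.
The data do not give significant evidence that the true slope on market return exceeds -2.2243 % per unit, holding the other predictors fixed.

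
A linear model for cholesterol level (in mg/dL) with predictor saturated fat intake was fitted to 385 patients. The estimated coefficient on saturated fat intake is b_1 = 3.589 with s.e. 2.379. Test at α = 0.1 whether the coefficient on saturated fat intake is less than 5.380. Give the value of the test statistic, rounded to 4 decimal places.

t = -0.7528

H₀: β₁ = 5.380 vs H₁: β₁ < 5.380.
t = (b_1 − β₁⁰)/SE = (3.589 − 5.380) / 2.379 = -0.7528.
df = n − 2 = 385 − 2 = 383.
One-sided p ≈ 0.2260, which is ≥ 0.1, so fail to reject H₀.
The data do not give significant evidence that the true slope on saturated fat intake is below 5.380 mg/dL per unit.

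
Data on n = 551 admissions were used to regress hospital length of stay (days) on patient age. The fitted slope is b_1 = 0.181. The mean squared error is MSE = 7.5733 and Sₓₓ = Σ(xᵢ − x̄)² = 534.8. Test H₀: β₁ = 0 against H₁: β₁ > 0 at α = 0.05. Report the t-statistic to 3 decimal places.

t = 1.521

SE(b_1) = √(MSE/Sₓₓ) = √(7.5733/534.8) = 0.119.
t = 0.181 / 0.119 = 1.521.
df = n − 2 = 549.
One-sided p ≈ 0.0644, which is ≥ 0.05, so fail to reject H₀.
The data do not give significant evidence that the true slope on patient age is positive.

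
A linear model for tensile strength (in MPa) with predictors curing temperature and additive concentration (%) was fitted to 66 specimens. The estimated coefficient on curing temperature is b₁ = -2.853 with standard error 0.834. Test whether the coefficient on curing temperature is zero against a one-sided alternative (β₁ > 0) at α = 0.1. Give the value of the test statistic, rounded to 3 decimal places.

H₀: β₁ = 0 vs H₁: β₁ > 0.
t = (b₁ − β₁⁰)/SE = -2.853 / 0.834 = -3.421.
df = n − k − 1 = 66 − 2 − 1 = 63.
One-sided p ≈ 0.9994, which is ≥ 0.1, so fail to reject H₀.
The data do not give significant evidence that the true slope on curing temperature is positive, holding the other predictors fixed.

t = -3.421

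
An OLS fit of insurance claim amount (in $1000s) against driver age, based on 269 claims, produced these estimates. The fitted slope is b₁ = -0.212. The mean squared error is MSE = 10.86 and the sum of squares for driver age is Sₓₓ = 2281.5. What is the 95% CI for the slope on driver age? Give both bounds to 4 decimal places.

SE(b₁) = √(MSE/Sₓₓ) = √(10.86/2281.5) = 0.0689929.
df = n − 2 = 267.
t* = t_{0.025, 267} = 1.968889.
Margin = t* × SE = 1.968889 × 0.0689929 = 0.135839.
CI: -0.212 ± 0.135839 → (-0.3478, -0.0762).
With 95% confidence, each one-unit increase in driver age is associated with a change of between -0.3478 and -0.0762 $1000s in insurance claim amount.

(-0.3478, -0.0762)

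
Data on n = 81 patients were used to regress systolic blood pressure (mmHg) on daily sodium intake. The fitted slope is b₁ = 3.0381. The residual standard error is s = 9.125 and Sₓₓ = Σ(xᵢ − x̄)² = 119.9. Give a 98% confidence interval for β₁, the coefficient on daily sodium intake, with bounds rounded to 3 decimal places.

SE(b₁) = s/√Sₓₓ = 9.125/√119.9 = 0.833342.
df = n − 2 = 79.
t* = t_{0.01, 79} = 2.374482.
Margin = t* × SE = 2.374482 × 0.833342 = 1.97876.
CI: 3.0381 ± 1.97876 → (1.059, 5.017).
With 98% confidence, each one-unit increase in daily sodium intake is associated with a change of between 1.059 and 5.017 mmHg in systolic blood pressure.

(1.059, 5.017)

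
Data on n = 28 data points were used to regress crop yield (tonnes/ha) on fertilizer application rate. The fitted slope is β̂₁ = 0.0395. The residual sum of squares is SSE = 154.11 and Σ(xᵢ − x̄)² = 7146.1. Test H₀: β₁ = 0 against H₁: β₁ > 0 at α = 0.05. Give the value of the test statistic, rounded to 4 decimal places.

t = 1.3715

MSE = SSE/(n − 2) = 154.11/26 = 5.92731.
SE(β̂₁) = √(MSE/Sₓₓ) = √(5.92731/7146.1) = 0.0288001.
t = 0.0395 / 0.0288001 = 1.3715.
df = n − 2 = 26.
One-sided p ≈ 0.0910, which is ≥ 0.05, so fail to reject H₀.
The data do not give significant evidence that the true slope on fertilizer application rate is positive.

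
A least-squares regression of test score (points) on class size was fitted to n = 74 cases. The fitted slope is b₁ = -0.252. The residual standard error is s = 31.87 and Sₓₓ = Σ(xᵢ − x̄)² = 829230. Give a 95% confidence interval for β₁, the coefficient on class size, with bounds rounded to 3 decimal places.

SE(b₁) = s/√Sₓₓ = 31.87/√829230 = 0.0349981.
df = n − 2 = 72.
t* = t_{0.025, 72} = 1.993464.
Margin = t* × SE = 1.993464 × 0.0349981 = 0.06977.
CI: -0.252 ± 0.06977 → (-0.322, -0.182).
With 95% confidence, each one-unit increase in class size is associated with a change of between -0.322 and -0.182 points in test score.

(-0.322, -0.182)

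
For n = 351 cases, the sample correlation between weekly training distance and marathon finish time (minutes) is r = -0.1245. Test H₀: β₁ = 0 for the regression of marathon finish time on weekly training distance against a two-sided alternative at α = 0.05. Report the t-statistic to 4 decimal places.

t = r·√(n − 2)/√(1 − r²) = -0.1245·√349/√0.9845 = -2.3441.
df = n − 2 = 349.
Two-sided p ≈ 0.0196, which is < 0.05, so reject H₀.
There is evidence of a linear association between weekly training distance and marathon finish time.

t = -2.3441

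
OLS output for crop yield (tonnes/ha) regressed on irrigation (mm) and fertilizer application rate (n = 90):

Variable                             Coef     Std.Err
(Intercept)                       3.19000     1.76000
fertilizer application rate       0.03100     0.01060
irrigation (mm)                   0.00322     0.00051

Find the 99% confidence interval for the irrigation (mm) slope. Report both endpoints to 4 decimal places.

(0.0019, 0.0046)

Read off: b = 0.00322, SE = 0.00051 for irrigation (mm).
df = n − k − 1 = 90 − 2 − 1 = 87.
t* = t_{0.005, 87} = 2.633527.
Margin = t* × SE = 2.633527 × 0.00051 = 0.001343.
CI: 0.00322 ± 0.001343 → (0.0019, 0.0046).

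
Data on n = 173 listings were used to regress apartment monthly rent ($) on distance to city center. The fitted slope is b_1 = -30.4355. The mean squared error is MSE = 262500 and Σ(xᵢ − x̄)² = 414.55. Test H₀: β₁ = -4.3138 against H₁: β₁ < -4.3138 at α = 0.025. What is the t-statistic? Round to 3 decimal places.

t = -1.038

SE(b_1) = √(MSE/Sₓₓ) = √(262500/414.55) = 25.1638.
t = (-30.4355 − (-4.3138)) / 25.1638 = -1.038.
df = n − 2 = 171.
One-sided p ≈ 0.1504, which is ≥ 0.025, so fail to reject H₀.
The data do not give significant evidence that the true slope on distance to city center is below -4.3138 $ per unit.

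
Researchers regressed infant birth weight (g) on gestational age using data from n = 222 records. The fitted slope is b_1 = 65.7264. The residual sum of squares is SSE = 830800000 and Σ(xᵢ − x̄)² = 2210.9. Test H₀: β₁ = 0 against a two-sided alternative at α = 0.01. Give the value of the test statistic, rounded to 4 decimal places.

MSE = SSE/(n − 2) = 830800000/220 = 3.77636e+06.
SE(b_1) = √(MSE/Sₓₓ) = √(3.77636e+06/2210.9) = 41.3288.
t = 65.7264 / 41.3288 = 1.5903.
df = n − 2 = 220.
Two-sided p ≈ 0.1132, which is ≥ 0.01, so fail to reject H₀.
The data do not give significant evidence of an association between gestational age and infant birth weight.

t = 1.5903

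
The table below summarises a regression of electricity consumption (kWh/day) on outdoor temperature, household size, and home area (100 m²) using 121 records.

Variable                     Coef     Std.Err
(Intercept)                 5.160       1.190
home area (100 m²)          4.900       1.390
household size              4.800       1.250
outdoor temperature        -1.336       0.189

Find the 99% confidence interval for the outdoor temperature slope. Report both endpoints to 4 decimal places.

(-1.8309, -0.8411)

Read off: b = -1.336, SE = 0.189 for outdoor temperature.
df = n − k − 1 = 121 − 3 − 1 = 117.
t* = t_{0.005, 117} = 2.618504.
Margin = t* × SE = 2.618504 × 0.189 = 0.494897.
CI: -1.336 ± 0.494897 → (-1.8309, -0.8411).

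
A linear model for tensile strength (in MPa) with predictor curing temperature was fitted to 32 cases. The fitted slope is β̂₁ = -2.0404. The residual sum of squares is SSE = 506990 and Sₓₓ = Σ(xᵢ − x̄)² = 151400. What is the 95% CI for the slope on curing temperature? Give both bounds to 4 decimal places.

(-2.7227, -1.3581)

MSE = SSE/(n − 2) = 506990/30 = 16899.7.
SE(β̂₁) = √(MSE/Sₓₓ) = √(16899.7/151400) = 0.3341.
df = n − 2 = 30.
t* = t_{0.025, 30} = 2.042272.
Margin = t* × SE = 2.042272 × 0.3341 = 0.682323.
CI: -2.0404 ± 0.682323 → (-2.7227, -1.3581).
With 95% confidence, each one-unit increase in curing temperature is associated with a change of between -2.7227 and -1.3581 MPa in tensile strength.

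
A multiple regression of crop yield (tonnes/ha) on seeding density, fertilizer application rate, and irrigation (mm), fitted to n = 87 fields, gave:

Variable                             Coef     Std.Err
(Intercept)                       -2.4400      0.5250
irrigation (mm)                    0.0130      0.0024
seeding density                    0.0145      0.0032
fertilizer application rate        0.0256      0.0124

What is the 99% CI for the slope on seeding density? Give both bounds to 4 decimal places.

Read off: b = 0.0145, SE = 0.0032 for seeding density.
df = n − k − 1 = 87 − 3 − 1 = 83.
t* = t_{0.005, 83} = 2.636369.
Margin = t* × SE = 2.636369 × 0.0032 = 0.008436.
CI: 0.0145 ± 0.008436 → (0.0061, 0.0229).

(0.0061, 0.0229)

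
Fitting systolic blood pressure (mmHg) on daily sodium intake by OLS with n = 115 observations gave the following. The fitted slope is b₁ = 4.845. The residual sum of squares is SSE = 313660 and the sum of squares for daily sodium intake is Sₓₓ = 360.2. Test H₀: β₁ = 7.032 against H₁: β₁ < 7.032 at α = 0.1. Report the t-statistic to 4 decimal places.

MSE = SSE/(n − 2) = 313660/113 = 2775.75.
SE(b₁) = √(MSE/Sₓₓ) = √(2775.75/360.2) = 2.77599.
t = (4.845 − 7.032) / 2.77599 = -0.7878.
df = n − 2 = 113.
One-sided p ≈ 0.2162, which is ≥ 0.1, so fail to reject H₀.
The data do not give significant evidence that the true slope on daily sodium intake is below 7.032 mmHg per unit.

t = -0.7878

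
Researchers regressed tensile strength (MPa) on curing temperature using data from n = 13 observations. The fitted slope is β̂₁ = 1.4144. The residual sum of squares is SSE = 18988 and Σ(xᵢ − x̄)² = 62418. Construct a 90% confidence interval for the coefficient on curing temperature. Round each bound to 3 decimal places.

(1.116, 1.713)

MSE = SSE/(n − 2) = 18988/11 = 1726.18.
SE(β̂₁) = √(MSE/Sₓₓ) = √(1726.18/62418) = 0.166299.
df = n − 2 = 11.
t* = t_{0.05, 11} = 1.795885.
Margin = t* × SE = 1.795885 × 0.166299 = 0.29865.
CI: 1.4144 ± 0.29865 → (1.116, 1.713).
With 90% confidence, each one-unit increase in curing temperature is associated with a change of between 1.116 and 1.713 MPa in tensile strength.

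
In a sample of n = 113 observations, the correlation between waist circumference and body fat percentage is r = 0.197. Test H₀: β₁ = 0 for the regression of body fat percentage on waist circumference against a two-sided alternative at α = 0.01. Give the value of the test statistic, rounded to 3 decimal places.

t = r·√(n − 2)/√(1 − r²) = 0.197·√111/√0.961191 = 2.117.
df = n − 2 = 111.
Two-sided p ≈ 0.0365, which is ≥ 0.01, so fail to reject H₀.
The data do not give significant evidence of a linear association between waist circumference and body fat percentage.

t = 2.117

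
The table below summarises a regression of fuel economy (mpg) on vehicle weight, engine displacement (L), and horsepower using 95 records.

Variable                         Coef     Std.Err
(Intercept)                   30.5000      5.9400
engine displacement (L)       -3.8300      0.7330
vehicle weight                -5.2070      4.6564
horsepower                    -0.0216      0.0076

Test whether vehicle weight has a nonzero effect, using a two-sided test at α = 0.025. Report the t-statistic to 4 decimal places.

Read off: b = -5.2070, SE = 4.6564 for vehicle weight.
H₀: β₁ = 0 vs H₁: β₁ ≠ 0.
t = -5.2070 / 4.6564 = -1.1182.
df = n − k − 1 = 95 − 3 − 1 = 91.
Two-sided p ≈ 0.2664, which is ≥ 0.025, so fail to reject H₀.
The data do not give significant evidence of an association between vehicle weight and fuel economy, after adjusting for the other predictors.

t = -1.1182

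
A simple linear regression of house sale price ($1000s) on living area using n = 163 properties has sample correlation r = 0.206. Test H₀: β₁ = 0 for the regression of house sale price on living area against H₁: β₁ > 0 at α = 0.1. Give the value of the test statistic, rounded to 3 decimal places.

t = 2.671

t = r·√(n − 2)/√(1 − r²) = 0.206·√161/√0.957564 = 2.671.
df = n − 2 = 161.
One-sided p ≈ 0.0042, which is < 0.1, so reject H₀.
There is evidence of a linear association between living area and house sale price.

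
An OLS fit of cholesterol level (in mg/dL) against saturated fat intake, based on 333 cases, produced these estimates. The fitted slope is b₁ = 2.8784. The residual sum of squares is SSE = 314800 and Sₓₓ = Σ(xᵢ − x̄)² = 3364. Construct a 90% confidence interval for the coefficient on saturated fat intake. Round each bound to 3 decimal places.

(2.001, 3.755)

MSE = SSE/(n − 2) = 314800/331 = 951.057.
SE(b₁) = √(MSE/Sₓₓ) = √(951.057/3364) = 0.531711.
df = n − 2 = 331.
t* = t_{0.05, 331} = 1.64947.
Margin = t* × SE = 1.64947 × 0.531711 = 0.87704.
CI: 2.8784 ± 0.87704 → (2.001, 3.755).
With 90% confidence, each one-unit increase in saturated fat intake is associated with a change of between 2.001 and 3.755 mg/dL in cholesterol level.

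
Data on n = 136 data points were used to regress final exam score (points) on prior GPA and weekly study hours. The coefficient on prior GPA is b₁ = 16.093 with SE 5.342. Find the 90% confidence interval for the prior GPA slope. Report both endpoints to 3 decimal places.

(7.245, 24.941)

df = n − k − 1 = 136 − 2 − 1 = 133.
t* = t_{0.05, 133} = 1.656391.
Margin = t* × SE = 1.656391 × 5.342 = 8.84844.
CI: 16.093 ± 8.84844 → (7.245, 24.941).
With 90% confidence, each one-unit increase in prior GPA is associated with a change of between 7.245 and 24.941 points in final exam score, holding the other predictors fixed.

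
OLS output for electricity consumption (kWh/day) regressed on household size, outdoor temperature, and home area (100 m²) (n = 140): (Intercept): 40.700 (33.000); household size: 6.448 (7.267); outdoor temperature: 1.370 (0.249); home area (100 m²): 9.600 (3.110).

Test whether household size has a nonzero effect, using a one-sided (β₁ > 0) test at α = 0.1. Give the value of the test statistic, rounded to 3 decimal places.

Read off: b = 6.448, SE = 7.267 for household size.
H₀: β₁ = 0 vs H₁: β₁ > 0.
t = 6.448 / 7.267 = 0.887.
df = n − k − 1 = 140 − 3 − 1 = 136.
One-sided p ≈ 0.1882, which is ≥ 0.1, so fail to reject H₀.
The data do not give significant evidence that the true slope on household size is positive, holding the other predictors fixed.

t = 0.887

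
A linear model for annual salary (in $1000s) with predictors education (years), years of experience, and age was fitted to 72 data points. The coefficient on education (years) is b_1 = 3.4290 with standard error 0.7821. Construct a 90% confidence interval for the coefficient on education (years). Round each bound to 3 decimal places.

(2.125, 4.733)

df = n − k − 1 = 72 − 3 − 1 = 68.
t* = t_{0.05, 68} = 1.667572.
Margin = t* × SE = 1.667572 × 0.7821 = 1.30421.
CI: 3.4290 ± 1.30421 → (2.125, 4.733).
With 90% confidence, each one-unit increase in education (years) is associated with a change of between 2.125 and 4.733 $1000s in annual salary, holding the other predictors fixed.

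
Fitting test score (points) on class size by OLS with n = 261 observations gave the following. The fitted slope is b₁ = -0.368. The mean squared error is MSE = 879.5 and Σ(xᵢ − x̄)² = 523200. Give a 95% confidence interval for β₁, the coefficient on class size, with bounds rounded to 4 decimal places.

(-0.4487, -0.2873)

SE(b₁) = √(MSE/Sₓₓ) = √(879.5/523200) = 0.041.
df = n − 2 = 259.
t* = t_{0.025, 259} = 1.969166.
Margin = t* × SE = 1.969166 × 0.041 = 0.080736.
CI: -0.368 ± 0.080736 → (-0.4487, -0.2873).
With 95% confidence, each one-unit increase in class size is associated with a change of between -0.4487 and -0.2873 points in test score.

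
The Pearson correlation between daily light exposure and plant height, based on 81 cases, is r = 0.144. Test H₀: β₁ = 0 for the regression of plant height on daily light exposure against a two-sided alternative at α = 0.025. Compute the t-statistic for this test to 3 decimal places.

t = 1.293

t = r·√(n − 2)/√(1 − r²) = 0.144·√79/√0.979264 = 1.293.
df = n − 2 = 79.
Two-sided p ≈ 0.1996, which is ≥ 0.025, so fail to reject H₀.
The data do not give significant evidence of a linear association between daily light exposure and plant height.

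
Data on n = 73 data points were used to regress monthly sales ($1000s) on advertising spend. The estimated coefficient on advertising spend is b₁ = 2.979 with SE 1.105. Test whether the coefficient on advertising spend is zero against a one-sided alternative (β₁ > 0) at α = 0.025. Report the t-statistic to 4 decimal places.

t = 2.6959

H₀: β₁ = 0 vs H₁: β₁ > 0.
t = (b₁ − β₁⁰)/SE = 2.979 / 1.105 = 2.6959.
df = n − 2 = 73 − 2 = 71.
One-sided p ≈ 0.0044, which is < 0.025, so reject H₀.
There is evidence that the true slope on advertising spend is positive.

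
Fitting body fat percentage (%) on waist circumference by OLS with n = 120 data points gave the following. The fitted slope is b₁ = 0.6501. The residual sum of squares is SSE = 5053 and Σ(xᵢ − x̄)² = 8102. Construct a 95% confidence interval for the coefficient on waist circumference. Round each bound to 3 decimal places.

(0.506, 0.794)

MSE = SSE/(n − 2) = 5053/118 = 42.822.
SE(b₁) = √(MSE/Sₓₓ) = √(42.822/8102) = 0.0727005.
df = n − 2 = 118.
t* = t_{0.025, 118} = 1.980272.
Margin = t* × SE = 1.980272 × 0.0727005 = 0.14397.
CI: 0.6501 ± 0.14397 → (0.506, 0.794).
With 95% confidence, each one-unit increase in waist circumference is associated with a change of between 0.506 and 0.794 % in body fat percentage.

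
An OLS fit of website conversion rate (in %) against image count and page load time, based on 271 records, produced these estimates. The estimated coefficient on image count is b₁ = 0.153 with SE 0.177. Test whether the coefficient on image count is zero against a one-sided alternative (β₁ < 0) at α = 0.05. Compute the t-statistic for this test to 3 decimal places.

H₀: β₁ = 0 vs H₁: β₁ < 0.
t = (b₁ − β₁⁰)/SE = 0.153 / 0.177 = 0.864.
df = n − k − 1 = 271 − 2 − 1 = 268.
One-sided p ≈ 0.8059, which is ≥ 0.05, so fail to reject H₀.
The data do not give significant evidence that the true slope on image count is negative, holding the other predictors fixed.

t = 0.864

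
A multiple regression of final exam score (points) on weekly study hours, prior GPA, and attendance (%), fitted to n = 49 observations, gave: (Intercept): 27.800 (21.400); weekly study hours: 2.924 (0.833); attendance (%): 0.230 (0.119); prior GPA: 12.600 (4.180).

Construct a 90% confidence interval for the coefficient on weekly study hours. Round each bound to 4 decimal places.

Read off: b = 2.924, SE = 0.833 for weekly study hours.
df = n − k − 1 = 49 − 3 − 1 = 45.
t* = t_{0.05, 45} = 1.679427.
Margin = t* × SE = 1.679427 × 0.833 = 1.398963.
CI: 2.924 ± 1.398963 → (1.5250, 4.3230).

(1.5250, 4.3230)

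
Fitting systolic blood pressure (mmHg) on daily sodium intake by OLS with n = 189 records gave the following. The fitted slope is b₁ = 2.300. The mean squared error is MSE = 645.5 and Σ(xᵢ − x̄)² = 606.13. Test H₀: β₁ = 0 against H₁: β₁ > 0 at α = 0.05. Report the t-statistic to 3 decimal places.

SE(b₁) = √(MSE/Sₓₓ) = √(645.5/606.13) = 1.03197.
t = 2.300 / 1.03197 = 2.229.
df = n − 2 = 187.
One-sided p ≈ 0.0135, which is < 0.05, so reject H₀.
There is evidence that the true slope on daily sodium intake is positive.

t = 2.229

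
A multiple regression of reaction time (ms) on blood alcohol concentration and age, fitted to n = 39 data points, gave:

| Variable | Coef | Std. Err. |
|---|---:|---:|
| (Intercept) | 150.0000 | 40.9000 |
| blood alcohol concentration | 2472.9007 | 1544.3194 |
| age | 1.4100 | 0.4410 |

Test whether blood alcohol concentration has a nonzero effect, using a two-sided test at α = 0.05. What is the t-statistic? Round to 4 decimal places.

t = 1.6013

Read off: b = 2472.9007, SE = 1544.3194 for blood alcohol concentration.
H₀: β₁ = 0 vs H₁: β₁ ≠ 0.
t = 2472.9007 / 1544.3194 = 1.6013.
df = n − k − 1 = 39 − 2 − 1 = 36.
Two-sided p ≈ 0.1181, which is ≥ 0.05, so fail to reject H₀.
The data do not give significant evidence of an association between blood alcohol concentration and reaction time, after adjusting for the other predictors.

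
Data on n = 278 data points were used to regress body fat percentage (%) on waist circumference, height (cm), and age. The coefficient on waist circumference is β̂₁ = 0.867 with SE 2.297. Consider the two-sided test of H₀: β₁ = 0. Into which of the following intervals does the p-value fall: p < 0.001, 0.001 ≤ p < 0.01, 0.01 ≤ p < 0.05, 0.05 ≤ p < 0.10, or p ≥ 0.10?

p ≥ 0.10

t = 0.867 / 2.297 = 0.377.
df = n − k − 1 = 278 − 3 − 1 = 274.
Two-sided p = 2·P(T_{274} > |t|) ≈ 0.7061.
So p ≥ 0.10.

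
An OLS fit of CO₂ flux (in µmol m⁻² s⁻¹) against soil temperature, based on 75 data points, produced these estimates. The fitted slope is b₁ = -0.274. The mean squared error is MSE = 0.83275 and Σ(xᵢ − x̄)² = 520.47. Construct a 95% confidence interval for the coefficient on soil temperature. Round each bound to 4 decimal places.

SE(b₁) = √(MSE/Sₓₓ) = √(0.83275/520.47) = 0.04.
df = n − 2 = 73.
t* = t_{0.025, 73} = 1.992997.
Margin = t* × SE = 1.992997 × 0.04 = 0.079720.
CI: -0.274 ± 0.079720 → (-0.3537, -0.1943).
With 95% confidence, each one-unit increase in soil temperature is associated with a change of between -0.3537 and -0.1943 µmol m⁻² s⁻¹ in CO₂ flux.

(-0.3537, -0.1943)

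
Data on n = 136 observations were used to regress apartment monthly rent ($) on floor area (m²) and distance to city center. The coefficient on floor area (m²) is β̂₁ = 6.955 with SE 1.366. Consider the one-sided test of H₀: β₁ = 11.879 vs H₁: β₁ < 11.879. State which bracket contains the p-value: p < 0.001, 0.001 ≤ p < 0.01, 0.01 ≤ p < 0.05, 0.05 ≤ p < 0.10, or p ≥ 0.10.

t = (6.955 − 11.879) / 1.366 = -3.605.
df = n − k − 1 = 136 − 2 − 1 = 133.
One-sided p = P(T_{133} < t) ≈ 0.0002.
So p < 0.001.

p < 0.001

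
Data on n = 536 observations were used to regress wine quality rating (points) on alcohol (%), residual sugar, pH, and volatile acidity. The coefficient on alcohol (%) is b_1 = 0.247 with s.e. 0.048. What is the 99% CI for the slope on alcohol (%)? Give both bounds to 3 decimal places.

df = n − k − 1 = 536 − 4 − 1 = 531.
t* = t_{0.005, 531} = 2.58512.
Margin = t* × SE = 2.58512 × 0.048 = 0.12409.
CI: 0.247 ± 0.12409 → (0.123, 0.371).
With 99% confidence, each one-unit increase in alcohol (%) is associated with a change of between 0.123 and 0.371 points in wine quality rating, holding the other predictors fixed.

(0.123, 0.371)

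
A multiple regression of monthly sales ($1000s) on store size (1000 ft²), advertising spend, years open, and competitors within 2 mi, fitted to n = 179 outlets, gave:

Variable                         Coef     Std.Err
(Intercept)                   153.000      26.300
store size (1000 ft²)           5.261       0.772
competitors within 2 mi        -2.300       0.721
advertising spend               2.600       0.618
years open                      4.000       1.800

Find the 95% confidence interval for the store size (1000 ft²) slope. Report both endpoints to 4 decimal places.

Read off: b = 5.261, SE = 0.772 for store size (1000 ft²).
df = n − k − 1 = 179 − 4 − 1 = 174.
t* = t_{0.025, 174} = 1.973691.
Margin = t* × SE = 1.973691 × 0.772 = 1.523690.
CI: 5.261 ± 1.523690 → (3.7373, 6.7847).

(3.7373, 6.7847)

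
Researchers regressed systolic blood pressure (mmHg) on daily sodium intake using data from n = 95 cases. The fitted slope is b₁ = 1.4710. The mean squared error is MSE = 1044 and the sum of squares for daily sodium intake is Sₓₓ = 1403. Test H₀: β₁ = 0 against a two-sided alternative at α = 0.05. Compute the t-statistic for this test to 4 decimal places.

SE(b₁) = √(MSE/Sₓₓ) = √(1044/1403) = 0.862624.
t = 1.4710 / 0.862624 = 1.7053.
df = n − 2 = 93.
Two-sided p ≈ 0.0915, which is ≥ 0.05, so fail to reject H₀.
The data do not give significant evidence of an association between daily sodium intake and systolic blood pressure.

t = 1.7053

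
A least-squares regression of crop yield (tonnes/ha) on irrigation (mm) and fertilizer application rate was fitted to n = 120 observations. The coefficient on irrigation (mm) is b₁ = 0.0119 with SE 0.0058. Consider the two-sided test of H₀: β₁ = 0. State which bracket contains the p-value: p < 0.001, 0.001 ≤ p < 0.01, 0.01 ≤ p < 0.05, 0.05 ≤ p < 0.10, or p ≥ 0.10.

t = 0.0119 / 0.0058 = 2.052.
df = n − k − 1 = 120 − 2 − 1 = 117.
Two-sided p = 2·P(T_{117} > |t|) ≈ 0.0424.
So 0.01 ≤ p < 0.05.

0.01 ≤ p < 0.05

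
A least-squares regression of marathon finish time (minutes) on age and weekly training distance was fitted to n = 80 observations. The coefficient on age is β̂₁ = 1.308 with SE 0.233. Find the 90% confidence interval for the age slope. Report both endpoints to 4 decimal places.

df = n − k − 1 = 80 − 2 − 1 = 77.
t* = t_{0.05, 77} = 1.664885.
Margin = t* × SE = 1.664885 × 0.233 = 0.387918.
CI: 1.308 ± 0.387918 → (0.9201, 1.6959).
With 90% confidence, each one-unit increase in age is associated with a change of between 0.9201 and 1.6959 minutes in marathon finish time, holding the other predictors fixed.

(0.9201, 1.6959)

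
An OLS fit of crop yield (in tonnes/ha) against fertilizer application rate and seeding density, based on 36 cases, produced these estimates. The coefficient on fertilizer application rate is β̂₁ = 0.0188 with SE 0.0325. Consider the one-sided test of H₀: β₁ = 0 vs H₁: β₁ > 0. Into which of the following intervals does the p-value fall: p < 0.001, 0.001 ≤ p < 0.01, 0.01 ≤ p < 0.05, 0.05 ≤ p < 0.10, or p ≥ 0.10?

p ≥ 0.10

t = 0.0188 / 0.0325 = 0.578.
df = n − k − 1 = 36 − 2 − 1 = 33.
One-sided p = P(T_{33} > t) ≈ 0.2834.
So p ≥ 0.10.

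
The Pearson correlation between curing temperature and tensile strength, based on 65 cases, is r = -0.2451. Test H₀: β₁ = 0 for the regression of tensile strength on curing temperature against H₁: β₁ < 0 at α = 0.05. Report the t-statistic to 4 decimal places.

t = -2.0066

t = r·√(n − 2)/√(1 − r²) = -0.2451·√63/√0.939926 = -2.0066.
df = n − 2 = 63.
One-sided p ≈ 0.0245, which is < 0.05, so reject H₀.
There is evidence of a linear association between curing temperature and tensile strength.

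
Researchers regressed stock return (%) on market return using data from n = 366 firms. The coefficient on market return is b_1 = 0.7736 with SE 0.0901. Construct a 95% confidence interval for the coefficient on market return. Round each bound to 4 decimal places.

(0.5964, 0.9508)

df = n − 2 = 366 − 2 = 364.
t* = t_{0.025, 364} = 1.966503.
Margin = t* × SE = 1.966503 × 0.0901 = 0.177182.
CI: 0.7736 ± 0.177182 → (0.5964, 0.9508).
With 95% confidence, each one-unit increase in market return is associated with a change of between 0.5964 and 0.9508 % in stock return.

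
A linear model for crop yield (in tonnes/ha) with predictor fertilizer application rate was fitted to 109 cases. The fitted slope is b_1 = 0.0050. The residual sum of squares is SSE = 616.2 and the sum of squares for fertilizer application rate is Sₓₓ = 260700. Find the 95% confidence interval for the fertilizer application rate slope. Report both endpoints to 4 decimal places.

MSE = SSE/(n − 2) = 616.2/107 = 5.75888.
SE(b_1) = √(MSE/Sₓₓ) = √(5.75888/260700) = 0.00470001.
df = n − 2 = 107.
t* = t_{0.025, 107} = 1.982383.
Margin = t* × SE = 1.982383 × 0.00470001 = 0.009317.
CI: 0.0050 ± 0.009317 → (-0.0043, 0.0143).
With 95% confidence, each one-unit increase in fertilizer application rate is associated with a change of between -0.0043 and 0.0143 tonnes/ha in crop yield.

(-0.0043, 0.0143)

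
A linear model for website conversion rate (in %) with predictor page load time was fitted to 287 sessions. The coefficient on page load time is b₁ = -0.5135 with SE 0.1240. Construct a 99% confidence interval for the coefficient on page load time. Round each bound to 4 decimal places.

df = n − 2 = 287 − 2 = 285.
t* = t_{0.005, 285} = 2.59319.
Margin = t* × SE = 2.59319 × 0.1240 = 0.321556.
CI: -0.5135 ± 0.321556 → (-0.8351, -0.1919).
With 99% confidence, each one-unit increase in page load time is associated with a change of between -0.8351 and -0.1919 % in website conversion rate.

(-0.8351, -0.1919)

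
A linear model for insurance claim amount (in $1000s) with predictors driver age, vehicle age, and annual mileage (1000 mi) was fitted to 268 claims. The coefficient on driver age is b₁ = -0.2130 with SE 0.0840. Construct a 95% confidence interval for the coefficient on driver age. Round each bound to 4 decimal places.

(-0.3784, -0.0476)

df = n − k − 1 = 268 − 3 − 1 = 264.
t* = t_{0.025, 264} = 1.96899.
Margin = t* × SE = 1.96899 × 0.0840 = 0.165395.
CI: -0.2130 ± 0.165395 → (-0.3784, -0.0476).
With 95% confidence, each one-unit increase in driver age is associated with a change of between -0.3784 and -0.0476 $1000s in insurance claim amount, holding the other predictors fixed.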